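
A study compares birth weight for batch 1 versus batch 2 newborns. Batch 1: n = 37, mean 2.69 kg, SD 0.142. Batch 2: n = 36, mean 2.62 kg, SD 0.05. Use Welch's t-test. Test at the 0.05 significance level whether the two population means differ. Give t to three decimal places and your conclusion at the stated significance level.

t = 2.824; reject H0

Let group 1 = batch 1, group 2 = batch 2. H0: μ_1 = μ_2; H1: μ_1 ≠ μ_2 (Welch's two-sample t-test, two-sided).
t = (x̄_1 − x̄_2)/√(s_1²/n_1 + s_2²/n_2) = (2.69 − 2.62)/√(0.142²/37 + 0.05²/36) = 2.824
Welch–Satterthwaite df ≈ 45.01
Two-sided p-value ≈ 0.007
Since p ≈ 0.007 < α = 0.05, reject H0; the data support H1.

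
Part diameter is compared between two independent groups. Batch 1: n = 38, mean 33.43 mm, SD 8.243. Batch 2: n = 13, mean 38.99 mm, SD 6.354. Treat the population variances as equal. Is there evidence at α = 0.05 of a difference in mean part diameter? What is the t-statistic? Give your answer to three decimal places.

Let group 1 = batch 1, group 2 = batch 2. H0: μ_1 = μ_2; H1: μ_1 ≠ μ_2 (two-sample pooled-variance t-test, two-sided).
s_p² = [(38−1)·8.243² + (13−1)·6.354²]/(38+13−2) = 61.1943
t = (33.43 − 38.99)/√[61.1943·(1/38 + 1/13)] = -2.212
df = n₁ + n₂ − 2 = 49
Two-sided p-value ≈ 0.0317
Since p ≈ 0.0317 < α = 0.05, reject H0; the data support H1.

-2.212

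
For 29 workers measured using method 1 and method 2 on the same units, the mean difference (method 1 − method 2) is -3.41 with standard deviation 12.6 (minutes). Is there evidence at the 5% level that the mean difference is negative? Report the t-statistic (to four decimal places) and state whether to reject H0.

t = -1.4574; fail to reject H0

H0: μ_d = 0; H1: μ_d < 0 (paired t-test on the differences, left-tailed).
t = d̄/(s_d/√n) = -3.41/(12.6/√29) = -1.4574
df = n − 1 = 28
p-value = P(T ≤ -1.4574) ≈ 0.0781
Since p ≈ 0.0781 > α = 0.05, fail to reject H0; the evidence is not statistically significant.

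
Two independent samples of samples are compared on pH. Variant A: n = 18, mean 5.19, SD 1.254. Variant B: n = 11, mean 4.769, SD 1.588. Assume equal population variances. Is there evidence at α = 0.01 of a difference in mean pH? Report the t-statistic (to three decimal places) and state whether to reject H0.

Let group 1 = variant A, group 2 = variant B. H0: μ_1 = μ_2; H1: μ_1 ≠ μ_2 (two-sample pooled-variance t-test, two-sided).
s_p² = [(18−1)·1.254² + (11−1)·1.588²]/(18+11−2) = 1.92408
t = (5.19 − 4.769)/√[1.92408·(1/18 + 1/11)] = 0.793
df = n₁ + n₂ − 2 = 27
Two-sided p-value ≈ 0.435
Since p ≈ 0.435 > α = 0.01, fail to reject H0; the evidence is not statistically significant.

t = 0.793; fail to reject H0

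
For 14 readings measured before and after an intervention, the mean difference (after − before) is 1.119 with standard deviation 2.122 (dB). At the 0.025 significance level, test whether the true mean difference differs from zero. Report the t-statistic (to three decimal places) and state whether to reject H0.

H0: μ_d = 0; H1: μ_d ≠ 0 (paired t-test on the differences, two-sided).
t = d̄/(s_d/√n) = 1.119/(2.122/√14) = 1.973
df = n − 1 = 13
Two-sided p-value ≈ 0.070
Since p ≈ 0.070 > α = 0.025, fail to reject H0; the evidence is not statistically significant.

t = 1.973; fail to reject H0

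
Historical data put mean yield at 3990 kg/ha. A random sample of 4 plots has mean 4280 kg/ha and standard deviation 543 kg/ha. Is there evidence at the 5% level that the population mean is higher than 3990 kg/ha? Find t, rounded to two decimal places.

H0: μ = 3990; H1: μ > 3990 (one-sample t-test, right-tailed).
t = (x̄ − μ₀)/(s/√n) = (4280 − 3990)/(543/√4) = 1.07
df = n − 1 = 3
p-value = P(T ≥ 1.07) ≈ 0.182
Since p ≈ 0.182 > α = 0.05, fail to reject H0; the data do not provide sufficient evidence against H0.

1.07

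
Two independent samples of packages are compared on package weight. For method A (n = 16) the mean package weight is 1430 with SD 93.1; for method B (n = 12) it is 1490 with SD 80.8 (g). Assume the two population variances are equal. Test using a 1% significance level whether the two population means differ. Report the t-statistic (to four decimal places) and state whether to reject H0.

t = -1.7833; fail to reject H0

Let group 1 = method A, group 2 = method B. H0: μ_1 = μ_2; H1: μ_1 ≠ μ_2 (two-sample pooled-variance t-test, two-sided).
s_p² = [(16−1)·93.1² + (12−1)·80.8²]/(16+12−2) = 7762.66
t = (1430 − 1490)/√[7762.66·(1/16 + 1/12)] = -1.7833
df = n₁ + n₂ − 2 = 26
Two-sided p-value ≈ 0.086
Since p ≈ 0.086 > α = 0.01, fail to reject H0; the evidence is not statistically significant.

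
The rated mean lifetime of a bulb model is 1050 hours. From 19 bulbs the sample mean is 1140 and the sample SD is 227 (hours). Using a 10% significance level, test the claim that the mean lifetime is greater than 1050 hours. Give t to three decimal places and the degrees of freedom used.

H0: μ = 1050; H1: μ > 1050 (one-sample t-test, right-tailed).
t = (x̄ − μ₀)/(s/√n) = (1140 − 1050)/(227/√19) = 1.728
df = n − 1 = 18
p-value = P(T ≥ 1.728) ≈ 0.051
Since p ≈ 0.051 < α = 0.1, reject H0; the data support H1.

t = 1.728, df = 18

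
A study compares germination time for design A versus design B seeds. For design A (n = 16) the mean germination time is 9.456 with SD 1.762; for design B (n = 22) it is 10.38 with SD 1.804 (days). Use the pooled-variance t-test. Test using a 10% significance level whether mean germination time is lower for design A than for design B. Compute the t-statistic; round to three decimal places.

-1.574

Let group 1 = design A, group 2 = design B. H0: μ_1 = μ_2; H1: μ_1 < μ_2 (two-sample pooled-variance t-test, left-tailed).
s_p² = [(16−1)·1.762² + (22−1)·1.804²]/(16+22−2) = 3.19201
t = (9.456 − 10.38)/√[3.19201·(1/16 + 1/22)] = -1.574
df = n₁ + n₂ − 2 = 36
p-value = P(T ≤ -1.574) ≈ 0.062
Since p ≈ 0.062 < α = 0.1, reject H0; the evidence is statistically significant.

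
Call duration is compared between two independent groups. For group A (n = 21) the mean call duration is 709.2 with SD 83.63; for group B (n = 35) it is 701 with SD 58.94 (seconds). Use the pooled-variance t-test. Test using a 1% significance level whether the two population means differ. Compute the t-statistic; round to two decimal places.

Let group 1 = group A, group 2 = group B. H0: μ_1 = μ_2; H1: μ_1 ≠ μ_2 (two-sample pooled-variance t-test, two-sided).
s_p² = [(21−1)·83.63² + (35−1)·58.94²]/(21+35−2) = 4777.65
t = (709.2 − 701)/√[4777.65·(1/21 + 1/35)] = 0.43
df = n₁ + n₂ − 2 = 54
Two-sided p-value ≈ 0.669
Since p ≈ 0.669 > α = 0.01, fail to reject H0; the evidence is not statistically significant.

0.43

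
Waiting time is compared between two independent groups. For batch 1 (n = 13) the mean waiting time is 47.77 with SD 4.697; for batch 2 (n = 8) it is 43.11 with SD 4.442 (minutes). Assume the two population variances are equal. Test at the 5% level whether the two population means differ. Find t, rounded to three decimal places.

Let group 1 = batch 1, group 2 = batch 2. H0: μ_1 = μ_2; H1: μ_1 ≠ μ_2 (two-sample pooled-variance t-test, two-sided).
s_p² = [(13−1)·4.697² + (8−1)·4.442²]/(13+8−2) = 21.2032
t = (47.77 − 43.11)/√[21.2032·(1/13 + 1/8)] = 2.252
df = n₁ + n₂ − 2 = 19
Two-sided p-value ≈ 0.036
Since p ≈ 0.036 < α = 0.05, reject H0; the evidence is statistically significant.

2.252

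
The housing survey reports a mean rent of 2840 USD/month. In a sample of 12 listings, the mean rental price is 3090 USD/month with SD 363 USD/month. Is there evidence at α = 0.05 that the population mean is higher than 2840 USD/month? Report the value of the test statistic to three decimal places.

2.386

H0: μ = 2840; H1: μ > 2840 (one-sample t-test, right-tailed).
t = (x̄ − μ₀)/(s/√n) = (3090 − 2840)/(363/√12) = 2.386
df = n − 1 = 11
p-value = P(T ≥ 2.386) ≈ 0.0181
Since p ≈ 0.0181 < α = 0.05, reject H0; the evidence is statistically significant.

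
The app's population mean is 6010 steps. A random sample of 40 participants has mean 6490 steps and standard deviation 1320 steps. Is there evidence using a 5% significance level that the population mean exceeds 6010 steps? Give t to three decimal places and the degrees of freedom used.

H0: μ = 6010; H1: μ > 6010 (one-sample t-test, right-tailed).
t = (x̄ − μ₀)/(s/√n) = (6490 − 6010)/(1320/√40) = 2.300
df = n − 1 = 39
p-value = P(T ≥ 2.300) ≈ 0.0134
Since p ≈ 0.0134 < α = 0.05, reject H0; the data support H1.

t = 2.300, df = 39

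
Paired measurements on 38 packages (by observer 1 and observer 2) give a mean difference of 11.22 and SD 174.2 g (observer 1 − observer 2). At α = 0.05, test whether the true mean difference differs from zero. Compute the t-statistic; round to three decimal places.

0.397

H0: μ_d = 0; H1: μ_d ≠ 0 (paired t-test on the differences, two-sided).
t = d̄/(s_d/√n) = 11.22/(174.2/√38) = 0.397
df = n − 1 = 37
Two-sided p-value ≈ 0.694
Since p ≈ 0.694 > α = 0.05, fail to reject H0; the data do not provide sufficient evidence against H0.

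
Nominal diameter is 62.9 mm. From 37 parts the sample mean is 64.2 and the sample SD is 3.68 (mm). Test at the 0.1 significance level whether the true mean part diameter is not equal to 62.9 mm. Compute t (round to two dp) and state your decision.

t = 2.15; reject H0

H0: μ = 62.9; H1: μ ≠ 62.9 (one-sample t-test, two-sided).
t = (x̄ − μ₀)/(s/√n) = (64.2 − 62.9)/(3.68/√37) = 2.15
df = n − 1 = 36
Two-sided p-value ≈ 0.038
Since p ≈ 0.038 < α = 0.1, reject H0; the evidence is statistically significant.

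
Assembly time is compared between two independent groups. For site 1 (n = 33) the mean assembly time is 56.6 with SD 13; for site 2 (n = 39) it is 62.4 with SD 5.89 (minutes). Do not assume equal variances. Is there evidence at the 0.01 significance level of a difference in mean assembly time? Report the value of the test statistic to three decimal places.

-2.366

Let group 1 = site 1, group 2 = site 2. H0: μ_1 = μ_2; H1: μ_1 ≠ μ_2 (Welch's two-sample t-test, two-sided).
t = (x̄_1 − x̄_2)/√(s_1²/n_1 + s_2²/n_2) = (56.6 − 62.4)/√(13²/33 + 5.89²/39) = -2.366
Welch–Satterthwaite df ≈ 42.99
Two-sided p-value ≈ 0.023
Since p ≈ 0.023 > α = 0.01, fail to reject H0; the data do not provide sufficient evidence against H0.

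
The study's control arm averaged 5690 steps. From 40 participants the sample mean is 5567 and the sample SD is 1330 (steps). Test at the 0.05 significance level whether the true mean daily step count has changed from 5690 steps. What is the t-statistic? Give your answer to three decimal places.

H0: μ = 5690; H1: μ ≠ 5690 (one-sample t-test, two-sided).
t = (x̄ − μ₀)/(s/√n) = (5567 − 5690)/(1330/√40) = -0.585
df = n − 1 = 39
Two-sided p-value ≈ 0.562
Since p ≈ 0.562 > α = 0.05, fail to reject H0; the evidence is not statistically significant.

-0.585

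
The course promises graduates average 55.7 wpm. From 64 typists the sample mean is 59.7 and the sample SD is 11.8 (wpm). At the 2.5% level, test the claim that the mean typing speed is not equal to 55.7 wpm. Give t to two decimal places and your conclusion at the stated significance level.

t = 2.71; reject H0

H0: μ = 55.7; H1: μ ≠ 55.7 (one-sample t-test, two-sided).
t = (x̄ − μ₀)/(s/√n) = (59.7 − 55.7)/(11.8/√64) = 2.71
df = n − 1 = 63
Two-sided p-value ≈ 0.0086
Since p ≈ 0.0086 < α = 0.025, reject H0; the evidence is statistically significant.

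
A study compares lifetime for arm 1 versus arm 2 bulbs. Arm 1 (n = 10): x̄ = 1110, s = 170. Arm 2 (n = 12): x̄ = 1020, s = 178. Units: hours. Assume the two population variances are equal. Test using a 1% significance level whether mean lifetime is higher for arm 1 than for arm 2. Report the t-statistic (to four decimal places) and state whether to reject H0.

t = 1.2049; fail to reject H0

Let group 1 = arm 1, group 2 = arm 2. H0: μ_1 = μ_2; H1: μ_1 > μ_2 (two-sample pooled-variance t-test, right-tailed).
s_p² = [(10−1)·170² + (12−1)·178²]/(10+12−2) = 30431.2
t = (1110 − 1020)/√[30431.2·(1/10 + 1/12)] = 1.2049
df = n₁ + n₂ − 2 = 20
p-value = P(T ≥ 1.2049) ≈ 0.1211
Since p ≈ 0.1211 > α = 0.01, fail to reject H0; the data do not provide sufficient evidence against H0.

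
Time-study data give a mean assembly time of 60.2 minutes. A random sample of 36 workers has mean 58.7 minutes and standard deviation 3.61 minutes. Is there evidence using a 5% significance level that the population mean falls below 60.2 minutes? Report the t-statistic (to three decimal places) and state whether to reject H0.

t = -2.493; reject H0

H0: μ = 60.2; H1: μ < 60.2 (one-sample t-test, left-tailed).
t = (x̄ − μ₀)/(s/√n) = (58.7 − 60.2)/(3.61/√36) = -2.493
df = n − 1 = 35
p-value = P(T ≤ -2.493) ≈ 0.009
Since p ≈ 0.009 < α = 0.05, reject H0; the evidence is statistically significant.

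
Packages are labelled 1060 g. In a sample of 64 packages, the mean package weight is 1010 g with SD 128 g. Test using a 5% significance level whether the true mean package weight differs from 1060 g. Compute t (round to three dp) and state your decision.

H0: μ = 1060; H1: μ ≠ 1060 (one-sample t-test, two-sided).
t = (x̄ − μ₀)/(s/√n) = (1010 − 1060)/(128/√64) = -3.125
df = n − 1 = 63
Two-sided p-value ≈ 0.003
Since p ≈ 0.003 < α = 0.05, reject H0; the evidence is statistically significant.

t = -3.125; reject H0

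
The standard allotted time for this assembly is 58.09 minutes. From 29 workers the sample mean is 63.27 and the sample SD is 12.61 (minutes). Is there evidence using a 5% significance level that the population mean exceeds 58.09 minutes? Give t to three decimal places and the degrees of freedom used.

t = 2.212, df = 28

H0: μ = 58.09; H1: μ > 58.09 (one-sample t-test, right-tailed).
t = (x̄ − μ₀)/(s/√n) = (63.27 − 58.09)/(12.61/√29) = 2.212
df = n − 1 = 28
p-value = P(T ≥ 2.212) ≈ 0.018
Since p ≈ 0.018 < α = 0.05, reject H0; the data support H1.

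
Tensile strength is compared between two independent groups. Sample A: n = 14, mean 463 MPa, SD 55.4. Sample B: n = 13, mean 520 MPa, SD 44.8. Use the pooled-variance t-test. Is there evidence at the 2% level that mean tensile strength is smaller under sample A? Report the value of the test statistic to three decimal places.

Let group 1 = sample A, group 2 = sample B. H0: μ_1 = μ_2; H1: μ_1 < μ_2 (two-sample pooled-variance t-test, left-tailed).
s_p² = [(14−1)·55.4² + (13−1)·44.8²]/(14+13−2) = 2559.34
t = (463 − 520)/√[2559.34·(1/14 + 1/13)] = -2.925
df = n₁ + n₂ − 2 = 25
p-value = P(T ≤ -2.925) ≈ 0.004
Since p ≈ 0.004 < α = 0.02, reject H0; the data support H1.

-2.925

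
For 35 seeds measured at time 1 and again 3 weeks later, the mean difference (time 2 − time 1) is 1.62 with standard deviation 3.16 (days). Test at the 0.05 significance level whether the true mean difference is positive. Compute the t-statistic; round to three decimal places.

H0: μ_d = 0; H1: μ_d > 0 (paired t-test on the differences, right-tailed).
t = d̄/(s_d/√n) = 1.62/(3.16/√35) = 3.033
df = n − 1 = 34
p-value = P(T ≥ 3.033) ≈ 0.002
Since p ≈ 0.002 < α = 0.05, reject H0; the evidence is statistically significant.

3.033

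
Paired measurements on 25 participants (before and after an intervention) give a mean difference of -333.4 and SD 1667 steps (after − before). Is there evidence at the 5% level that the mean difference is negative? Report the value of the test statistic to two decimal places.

H0: μ_d = 0; H1: μ_d < 0 (paired t-test on the differences, left-tailed).
t = d̄/(s_d/√n) = -333.4/(1667/√25) = -1.00
df = n − 1 = 24
p-value = P(T ≤ -1.00) ≈ 0.1636
Since p ≈ 0.1636 > α = 0.05, fail to reject H0; the data do not provide sufficient evidence against H0.

-1.00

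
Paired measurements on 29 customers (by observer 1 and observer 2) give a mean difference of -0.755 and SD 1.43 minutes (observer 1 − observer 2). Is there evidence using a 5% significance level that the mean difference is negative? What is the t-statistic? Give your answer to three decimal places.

H0: μ_d = 0; H1: μ_d < 0 (paired t-test on the differences, left-tailed).
t = d̄/(s_d/√n) = -0.755/(1.43/√29) = -2.843
df = n − 1 = 28
p-value = P(T ≤ -2.843) ≈ 0.0041
Since p ≈ 0.0041 < α = 0.05, reject H0; the data support H1.

-2.843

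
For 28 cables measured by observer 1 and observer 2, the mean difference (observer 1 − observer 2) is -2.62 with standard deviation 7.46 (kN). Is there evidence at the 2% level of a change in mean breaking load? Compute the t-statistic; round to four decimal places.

H0: μ_d = 0; H1: μ_d ≠ 0 (paired t-test on the differences, two-sided).
t = d̄/(s_d/√n) = -2.62/(7.46/√28) = -1.8584
df = n − 1 = 27
Two-sided p-value ≈ 0.0740
Since p ≈ 0.0740 > α = 0.02, fail to reject H0; the evidence is not statistically significant.

-1.8584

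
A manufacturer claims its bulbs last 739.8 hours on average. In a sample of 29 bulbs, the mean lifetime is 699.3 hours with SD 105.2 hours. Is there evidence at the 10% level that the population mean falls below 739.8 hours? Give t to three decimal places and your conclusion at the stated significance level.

H0: μ = 739.8; H1: μ < 739.8 (one-sample t-test, left-tailed).
t = (x̄ − μ₀)/(s/√n) = (699.3 − 739.8)/(105.2/√29) = -2.073
df = n − 1 = 28
p-value = P(T ≤ -2.073) ≈ 0.024
Since p ≈ 0.024 < α = 0.1, reject H0; the evidence is statistically significant.

t = -2.073; reject H0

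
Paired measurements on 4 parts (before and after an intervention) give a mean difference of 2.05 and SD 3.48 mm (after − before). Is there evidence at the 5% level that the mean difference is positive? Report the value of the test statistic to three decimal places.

H0: μ_d = 0; H1: μ_d > 0 (paired t-test on the differences, right-tailed).
t = d̄/(s_d/√n) = 2.05/(3.48/√4) = 1.178
df = n − 1 = 3
p-value = P(T ≥ 1.178) ≈ 0.162
Since p ≈ 0.162 > α = 0.05, fail to reject H0; the evidence is not statistically significant.

1.178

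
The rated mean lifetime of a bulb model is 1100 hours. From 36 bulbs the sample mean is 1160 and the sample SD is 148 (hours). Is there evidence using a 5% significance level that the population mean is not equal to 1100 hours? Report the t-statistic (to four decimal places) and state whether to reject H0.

t = 2.4324; reject H0

H0: μ = 1100; H1: μ ≠ 1100 (one-sample t-test, two-sided).
t = (x̄ − μ₀)/(s/√n) = (1160 − 1100)/(148/√36) = 2.4324
df = n − 1 = 35
Two-sided p-value ≈ 0.0203
Since p ≈ 0.0203 < α = 0.05, reject H0; the evidence is statistically significant.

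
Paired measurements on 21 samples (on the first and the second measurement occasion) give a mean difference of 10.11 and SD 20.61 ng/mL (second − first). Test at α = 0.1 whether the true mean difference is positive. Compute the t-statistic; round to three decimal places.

H0: μ_d = 0; H1: μ_d > 0 (paired t-test on the differences, right-tailed).
t = d̄/(s_d/√n) = 10.11/(20.61/√21) = 2.248
df = n − 1 = 20
p-value = P(T ≥ 2.248) ≈ 0.0180
Since p ≈ 0.0180 < α = 0.1, reject H0; the evidence is statistically significant.

2.248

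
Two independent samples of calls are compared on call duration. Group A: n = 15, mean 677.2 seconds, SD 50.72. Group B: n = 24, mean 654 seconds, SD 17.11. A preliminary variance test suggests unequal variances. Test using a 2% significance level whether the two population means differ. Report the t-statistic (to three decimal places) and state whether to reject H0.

t = 1.712; fail to reject H0

Let group 1 = group A, group 2 = group B. H0: μ_1 = μ_2; H1: μ_1 ≠ μ_2 (Welch's two-sample t-test, two-sided).
t = (x̄_1 − x̄_2)/√(s_1²/n_1 + s_2²/n_2) = (677.2 − 654)/√(50.72²/15 + 17.11²/24) = 1.712
Welch–Satterthwaite df ≈ 16.01
Two-sided p-value ≈ 0.1062
Since p ≈ 0.1062 > α = 0.02, fail to reject H0; the evidence is not statistically significant.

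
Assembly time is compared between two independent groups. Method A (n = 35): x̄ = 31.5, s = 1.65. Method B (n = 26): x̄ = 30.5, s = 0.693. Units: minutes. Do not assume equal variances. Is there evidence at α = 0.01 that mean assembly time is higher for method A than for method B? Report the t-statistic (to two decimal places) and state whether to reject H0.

t = 3.22; reject H0

Let group 1 = method A, group 2 = method B. H0: μ_1 = μ_2; H1: μ_1 > μ_2 (Welch's two-sample t-test, right-tailed).
t = (x̄_1 − x̄_2)/√(s_1²/n_1 + s_2²/n_2) = (31.5 − 30.5)/√(1.65²/35 + 0.693²/26) = 3.22
Welch–Satterthwaite df ≈ 48.36
p-value = P(T ≥ 3.22) ≈ 0.0011
Since p ≈ 0.0011 < α = 0.01, reject H0; the evidence is statistically significant.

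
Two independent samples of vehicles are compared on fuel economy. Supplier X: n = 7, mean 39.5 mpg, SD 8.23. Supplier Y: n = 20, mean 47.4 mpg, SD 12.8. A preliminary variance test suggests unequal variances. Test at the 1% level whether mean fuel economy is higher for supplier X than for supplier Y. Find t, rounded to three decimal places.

Let group 1 = supplier X, group 2 = supplier Y. H0: μ_1 = μ_2; H1: μ_1 > μ_2 (Welch's two-sample t-test, right-tailed).
t = (x̄_1 − x̄_2)/√(s_1²/n_1 + s_2²/n_2) = (39.5 − 47.4)/√(8.23²/7 + 12.8²/20) = -1.869
Welch–Satterthwaite df ≈ 16.68
p-value = P(T ≥ -1.869) ≈ 0.960
Since p ≈ 0.960 > α = 0.01, fail to reject H0; the evidence is not statistically significant.

-1.869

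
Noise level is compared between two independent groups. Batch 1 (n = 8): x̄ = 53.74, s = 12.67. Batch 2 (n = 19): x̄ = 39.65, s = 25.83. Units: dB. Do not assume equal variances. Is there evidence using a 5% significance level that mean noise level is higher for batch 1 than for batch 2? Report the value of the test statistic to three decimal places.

1.897

Let group 1 = batch 1, group 2 = batch 2. H0: μ_1 = μ_2; H1: μ_1 > μ_2 (Welch's two-sample t-test, right-tailed).
t = (x̄_1 − x̄_2)/√(s_1²/n_1 + s_2²/n_2) = (53.74 − 39.65)/√(12.67²/8 + 25.83²/19) = 1.897
Welch–Satterthwaite df ≈ 24.16
p-value = P(T ≥ 1.897) ≈ 0.035
Since p ≈ 0.035 < α = 0.05, reject H0; the data support H1.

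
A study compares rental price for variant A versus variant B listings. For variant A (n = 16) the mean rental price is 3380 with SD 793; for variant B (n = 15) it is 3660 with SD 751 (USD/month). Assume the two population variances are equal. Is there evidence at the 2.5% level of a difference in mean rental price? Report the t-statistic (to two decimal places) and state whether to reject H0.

Let group 1 = variant A, group 2 = variant B. H0: μ_1 = μ_2; H1: μ_1 ≠ μ_2 (two-sample pooled-variance t-test, two-sided).
s_p² = [(16−1)·793² + (15−1)·751²]/(16+15−2) = 597543
t = (3380 − 3660)/√[597543·(1/16 + 1/15)] = -1.01
df = n₁ + n₂ − 2 = 29
Two-sided p-value ≈ 0.3219
Since p ≈ 0.3219 > α = 0.025, fail to reject H0; the evidence is not statistically significant.

t = -1.01; fail to reject H0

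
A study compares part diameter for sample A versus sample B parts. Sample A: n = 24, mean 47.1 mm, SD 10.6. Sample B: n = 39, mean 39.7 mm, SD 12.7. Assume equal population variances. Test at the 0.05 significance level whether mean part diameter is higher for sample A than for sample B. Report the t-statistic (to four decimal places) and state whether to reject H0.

Let group 1 = sample A, group 2 = sample B. H0: μ_1 = μ_2; H1: μ_1 > μ_2 (two-sample pooled-variance t-test, right-tailed).
s_p² = [(24−1)·10.6² + (39−1)·12.7²]/(24+39−2) = 142.841
t = (47.1 − 39.7)/√[142.841·(1/24 + 1/39)] = 2.3866
df = n₁ + n₂ − 2 = 61
p-value = P(T ≥ 2.3866) ≈ 0.010
Since p ≈ 0.010 < α = 0.05, reject H0; the data support H1.

t = 2.3866; reject H0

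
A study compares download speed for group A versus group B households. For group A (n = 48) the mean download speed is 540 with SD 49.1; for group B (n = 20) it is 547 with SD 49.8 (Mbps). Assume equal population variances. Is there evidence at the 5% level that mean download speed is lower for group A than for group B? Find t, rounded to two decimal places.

-0.53

Let group 1 = group A, group 2 = group B. H0: μ_1 = μ_2; H1: μ_1 < μ_2 (two-sample pooled-variance t-test, left-tailed).
s_p² = [(48−1)·49.1² + (20−1)·49.8²]/(48+20−2) = 2430.74
t = (540 − 547)/√[2430.74·(1/48 + 1/20)] = -0.53
df = n₁ + n₂ − 2 = 66
p-value = P(T ≤ -0.53) ≈ 0.2978
Since p ≈ 0.2978 > α = 0.05, fail to reject H0; the evidence is not statistically significant.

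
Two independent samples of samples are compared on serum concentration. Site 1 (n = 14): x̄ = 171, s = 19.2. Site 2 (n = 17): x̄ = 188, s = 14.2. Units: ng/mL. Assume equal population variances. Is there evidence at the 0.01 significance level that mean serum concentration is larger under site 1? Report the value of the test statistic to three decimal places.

Let group 1 = site 1, group 2 = site 2. H0: μ_1 = μ_2; H1: μ_1 > μ_2 (two-sample pooled-variance t-test, right-tailed).
s_p² = [(14−1)·19.2² + (17−1)·14.2²]/(14+17−2) = 276.502
t = (171 − 188)/√[276.502·(1/14 + 1/17)] = -2.833
df = n₁ + n₂ − 2 = 29
p-value = P(T ≥ -2.833) ≈ 0.996
Since p ≈ 0.996 > α = 0.01, fail to reject H0; the data do not provide sufficient evidence against H0.

-2.833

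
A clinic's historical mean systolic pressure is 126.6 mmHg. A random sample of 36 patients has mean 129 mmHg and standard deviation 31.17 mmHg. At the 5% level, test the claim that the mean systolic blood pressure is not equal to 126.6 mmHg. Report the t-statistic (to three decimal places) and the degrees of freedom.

H0: μ = 126.6; H1: μ ≠ 126.6 (one-sample t-test, two-sided).
t = (x̄ − μ₀)/(s/√n) = (129 − 126.6)/(31.17/√36) = 0.462
df = n − 1 = 35
Two-sided p-value ≈ 0.647
Since p ≈ 0.647 > α = 0.05, fail to reject H0; the data do not provide sufficient evidence against H0.

t = 0.462, df = 35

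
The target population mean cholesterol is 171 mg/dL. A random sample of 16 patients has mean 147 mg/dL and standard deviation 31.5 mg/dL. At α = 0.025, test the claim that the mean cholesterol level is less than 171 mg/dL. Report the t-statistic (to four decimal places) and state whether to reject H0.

H0: μ = 171; H1: μ < 171 (one-sample t-test, left-tailed).
t = (x̄ − μ₀)/(s/√n) = (147 − 171)/(31.5/√16) = -3.0476
df = n − 1 = 15
p-value = P(T ≤ -3.0476) ≈ 0.004
Since p ≈ 0.004 < α = 0.025, reject H0; the evidence is statistically significant.

t = -3.0476; reject H0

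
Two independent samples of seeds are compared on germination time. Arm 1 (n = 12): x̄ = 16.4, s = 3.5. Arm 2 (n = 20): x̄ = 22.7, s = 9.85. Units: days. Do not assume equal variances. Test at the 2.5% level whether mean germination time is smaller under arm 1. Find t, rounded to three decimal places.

-2.600

Let group 1 = arm 1, group 2 = arm 2. H0: μ_1 = μ_2; H1: μ_1 < μ_2 (Welch's two-sample t-test, left-tailed).
t = (x̄_1 − x̄_2)/√(s_1²/n_1 + s_2²/n_2) = (16.4 − 22.7)/√(3.5²/12 + 9.85²/20) = -2.600
Welch–Satterthwaite df ≈ 25.86
p-value = P(T ≤ -2.600) ≈ 0.008
Since p ≈ 0.008 < α = 0.025, reject H0; the evidence is statistically significant.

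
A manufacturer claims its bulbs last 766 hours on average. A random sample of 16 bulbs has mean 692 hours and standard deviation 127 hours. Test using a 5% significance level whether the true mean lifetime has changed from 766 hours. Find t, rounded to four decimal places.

-2.3307

H0: μ = 766; H1: μ ≠ 766 (one-sample t-test, two-sided).
t = (x̄ − μ₀)/(s/√n) = (692 − 766)/(127/√16) = -2.3307
df = n − 1 = 15
Two-sided p-value ≈ 0.0341
Since p ≈ 0.0341 < α = 0.05, reject H0; the data support H1.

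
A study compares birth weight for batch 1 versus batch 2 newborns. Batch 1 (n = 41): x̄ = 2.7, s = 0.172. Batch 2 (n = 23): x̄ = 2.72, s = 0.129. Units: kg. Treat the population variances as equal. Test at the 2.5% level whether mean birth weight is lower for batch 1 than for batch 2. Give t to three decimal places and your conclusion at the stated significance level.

t = -0.486; fail to reject H0

Let group 1 = batch 1, group 2 = batch 2. H0: μ_1 = μ_2; H1: μ_1 < μ_2 (two-sample pooled-variance t-test, left-tailed).
s_p² = [(41−1)·0.172² + (23−1)·0.129²]/(41+23−2) = 0.0249913
t = (2.7 − 2.72)/√[0.0249913·(1/41 + 1/23)] = -0.486
df = n₁ + n₂ − 2 = 62
p-value = P(T ≤ -0.486) ≈ 0.3145
Since p ≈ 0.3145 > α = 0.025, fail to reject H0; the evidence is not statistically significant.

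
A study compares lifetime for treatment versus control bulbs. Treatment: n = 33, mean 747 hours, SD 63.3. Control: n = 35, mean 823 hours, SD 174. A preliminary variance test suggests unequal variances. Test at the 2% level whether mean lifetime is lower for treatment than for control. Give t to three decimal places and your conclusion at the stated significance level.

Let group 1 = treatment, group 2 = control. H0: μ_1 = μ_2; H1: μ_1 < μ_2 (Welch's two-sample t-test, left-tailed).
t = (x̄_1 − x̄_2)/√(s_1²/n_1 + s_2²/n_2) = (747 − 823)/√(63.3²/33 + 174²/35) = -2.420
Welch–Satterthwaite df ≈ 43.31
p-value = P(T ≤ -2.420) ≈ 0.010
Since p ≈ 0.010 < α = 0.02, reject H0; the data support H1.

t = -2.420; reject H0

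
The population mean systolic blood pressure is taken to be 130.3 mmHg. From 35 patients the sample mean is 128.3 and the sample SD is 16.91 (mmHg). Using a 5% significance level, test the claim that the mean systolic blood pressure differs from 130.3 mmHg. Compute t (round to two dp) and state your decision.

H0: μ = 130.3; H1: μ ≠ 130.3 (one-sample t-test, two-sided).
t = (x̄ − μ₀)/(s/√n) = (128.3 − 130.3)/(16.91/√35) = -0.70
df = n − 1 = 34
Two-sided p-value ≈ 0.4889
Since p ≈ 0.4889 > α = 0.05, fail to reject H0; the evidence is not statistically significant.

t = -0.70; fail to reject H0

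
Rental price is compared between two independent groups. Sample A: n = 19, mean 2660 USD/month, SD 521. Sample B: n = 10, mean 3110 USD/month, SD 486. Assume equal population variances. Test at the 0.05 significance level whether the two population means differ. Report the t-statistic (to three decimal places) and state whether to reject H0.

t = -2.260; reject H0

Let group 1 = sample A, group 2 = sample B. H0: μ_1 = μ_2; H1: μ_1 ≠ μ_2 (two-sample pooled-variance t-test, two-sided).
s_p² = [(19−1)·521² + (10−1)·486²]/(19+10−2) = 259693
t = (2660 − 3110)/√[259693·(1/19 + 1/10)] = -2.260
df = n₁ + n₂ − 2 = 27
Two-sided p-value ≈ 0.032
Since p ≈ 0.032 < α = 0.05, reject H0; the data support H1.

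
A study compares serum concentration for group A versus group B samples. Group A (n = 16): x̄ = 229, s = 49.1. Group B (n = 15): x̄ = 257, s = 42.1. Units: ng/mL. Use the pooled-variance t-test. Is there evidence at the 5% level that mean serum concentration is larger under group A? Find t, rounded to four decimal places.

-1.6990

Let group 1 = group A, group 2 = group B. H0: μ_1 = μ_2; H1: μ_1 > μ_2 (two-sample pooled-variance t-test, right-tailed).
s_p² = [(16−1)·49.1² + (15−1)·42.1²]/(16+15−2) = 2102.62
t = (229 − 257)/√[2102.62·(1/16 + 1/15)] = -1.6990
df = n₁ + n₂ − 2 = 29
p-value = P(T ≥ -1.6990) ≈ 0.950
Since p ≈ 0.950 > α = 0.05, fail to reject H0; the evidence is not statistically significant.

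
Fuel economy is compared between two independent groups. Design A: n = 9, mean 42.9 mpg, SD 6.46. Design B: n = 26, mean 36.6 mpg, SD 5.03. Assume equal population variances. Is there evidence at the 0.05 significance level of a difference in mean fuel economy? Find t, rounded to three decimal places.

Let group 1 = design A, group 2 = design B. H0: μ_1 = μ_2; H1: μ_1 ≠ μ_2 (two-sample pooled-variance t-test, two-sided).
s_p² = [(9−1)·6.46² + (26−1)·5.03²]/(9+26−2) = 29.2841
t = (42.9 − 36.6)/√[29.2841·(1/9 + 1/26)] = 3.010
df = n₁ + n₂ − 2 = 33
Two-sided p-value ≈ 0.0050
Since p ≈ 0.0050 < α = 0.05, reject H0; the evidence is statistically significant.

3.010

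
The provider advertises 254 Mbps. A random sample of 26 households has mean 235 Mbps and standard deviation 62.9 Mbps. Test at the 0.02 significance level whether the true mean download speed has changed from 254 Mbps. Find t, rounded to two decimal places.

-1.54

H0: μ = 254; H1: μ ≠ 254 (one-sample t-test, two-sided).
t = (x̄ − μ₀)/(s/√n) = (235 − 254)/(62.9/√26) = -1.54
df = n − 1 = 25
Two-sided p-value ≈ 0.136
Since p ≈ 0.136 > α = 0.02, fail to reject H0; the data do not provide sufficient evidence against H0.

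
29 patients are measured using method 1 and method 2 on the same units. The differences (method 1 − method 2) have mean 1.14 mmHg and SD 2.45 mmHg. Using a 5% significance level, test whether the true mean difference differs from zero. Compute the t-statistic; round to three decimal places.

2.506

H0: μ_d = 0; H1: μ_d ≠ 0 (paired t-test on the differences, two-sided).
t = d̄/(s_d/√n) = 1.14/(2.45/√29) = 2.506
df = n − 1 = 28
Two-sided p-value ≈ 0.018
Since p ≈ 0.018 < α = 0.05, reject H0; the evidence is statistically significant.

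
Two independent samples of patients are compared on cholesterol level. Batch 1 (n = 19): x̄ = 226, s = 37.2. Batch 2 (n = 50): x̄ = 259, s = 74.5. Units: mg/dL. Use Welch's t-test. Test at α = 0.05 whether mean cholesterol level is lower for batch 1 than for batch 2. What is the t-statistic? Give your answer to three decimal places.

Let group 1 = batch 1, group 2 = batch 2. H0: μ_1 = μ_2; H1: μ_1 < μ_2 (Welch's two-sample t-test, left-tailed).
t = (x̄_1 − x̄_2)/√(s_1²/n_1 + s_2²/n_2) = (226 − 259)/√(37.2²/19 + 74.5²/50) = -2.434
Welch–Satterthwaite df ≈ 61.88
p-value = P(T ≤ -2.434) ≈ 0.009
Since p ≈ 0.009 < α = 0.05, reject H0; the data support H1.

-2.434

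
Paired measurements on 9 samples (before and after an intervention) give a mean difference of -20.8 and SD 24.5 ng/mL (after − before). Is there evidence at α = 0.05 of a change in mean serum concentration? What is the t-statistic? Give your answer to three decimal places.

-2.547

H0: μ_d = 0; H1: μ_d ≠ 0 (paired t-test on the differences, two-sided).
t = d̄/(s_d/√n) = -20.8/(24.5/√9) = -2.547
df = n − 1 = 8
Two-sided p-value ≈ 0.034
Since p ≈ 0.034 < α = 0.05, reject H0; the data support H1.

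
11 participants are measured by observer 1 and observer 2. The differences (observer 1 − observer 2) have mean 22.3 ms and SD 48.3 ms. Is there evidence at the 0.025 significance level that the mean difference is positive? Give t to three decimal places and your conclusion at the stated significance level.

H0: μ_d = 0; H1: μ_d > 0 (paired t-test on the differences, right-tailed).
t = d̄/(s_d/√n) = 22.3/(48.3/√11) = 1.531
df = n − 1 = 10
p-value = P(T ≥ 1.531) ≈ 0.078
Since p ≈ 0.078 > α = 0.025, fail to reject H0; the evidence is not statistically significant.

t = 1.531; fail to reject H0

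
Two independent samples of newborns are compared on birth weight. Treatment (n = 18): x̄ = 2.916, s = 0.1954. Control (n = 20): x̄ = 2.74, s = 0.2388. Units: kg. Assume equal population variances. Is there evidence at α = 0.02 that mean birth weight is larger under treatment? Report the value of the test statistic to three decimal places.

2.469

Let group 1 = treatment, group 2 = control. H0: μ_1 = μ_2; H1: μ_1 > μ_2 (two-sample pooled-variance t-test, right-tailed).
s_p² = [(18−1)·0.1954² + (20−1)·0.2388²]/(18+20−2) = 0.0481268
t = (2.916 − 2.74)/√[0.0481268·(1/18 + 1/20)] = 2.469
df = n₁ + n₂ − 2 = 36
p-value = P(T ≥ 2.469) ≈ 0.009
Since p ≈ 0.009 < α = 0.02, reject H0; the data support H1.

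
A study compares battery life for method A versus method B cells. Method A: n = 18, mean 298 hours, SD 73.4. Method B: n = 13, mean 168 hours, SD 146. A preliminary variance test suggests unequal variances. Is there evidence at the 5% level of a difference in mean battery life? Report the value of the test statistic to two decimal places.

2.95

Let group 1 = method A, group 2 = method B. H0: μ_1 = μ_2; H1: μ_1 ≠ μ_2 (Welch's two-sample t-test, two-sided).
t = (x̄_1 − x̄_2)/√(s_1²/n_1 + s_2²/n_2) = (298 − 168)/√(73.4²/18 + 146²/13) = 2.95
Welch–Satterthwaite df ≈ 16.40
Two-sided p-value ≈ 0.0092
Since p ≈ 0.0092 < α = 0.05, reject H0; the evidence is statistically significant.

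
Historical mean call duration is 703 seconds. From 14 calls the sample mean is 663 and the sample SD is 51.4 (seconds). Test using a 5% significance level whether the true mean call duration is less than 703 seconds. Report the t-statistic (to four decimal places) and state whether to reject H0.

t = -2.9118; reject H0

H0: μ = 703; H1: μ < 703 (one-sample t-test, left-tailed).
t = (x̄ − μ₀)/(s/√n) = (663 − 703)/(51.4/√14) = -2.9118
df = n − 1 = 13
p-value = P(T ≤ -2.9118) ≈ 0.0061
Since p ≈ 0.0061 < α = 0.05, reject H0; the evidence is statistically significant.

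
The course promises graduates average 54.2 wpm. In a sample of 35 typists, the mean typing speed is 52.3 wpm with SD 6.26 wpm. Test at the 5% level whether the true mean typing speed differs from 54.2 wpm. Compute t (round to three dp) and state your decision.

H0: μ = 54.2; H1: μ ≠ 54.2 (one-sample t-test, two-sided).
t = (x̄ − μ₀)/(s/√n) = (52.3 − 54.2)/(6.26/√35) = -1.796
df = n − 1 = 34
Two-sided p-value ≈ 0.0814
Since p ≈ 0.0814 > α = 0.05, fail to reject H0; the data do not provide sufficient evidence against H0.

t = -1.796; fail to reject H0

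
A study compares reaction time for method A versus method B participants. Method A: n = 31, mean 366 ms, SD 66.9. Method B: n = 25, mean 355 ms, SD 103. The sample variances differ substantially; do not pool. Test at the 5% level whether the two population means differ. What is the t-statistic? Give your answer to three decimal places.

Let group 1 = method A, group 2 = method B. H0: μ_1 = μ_2; H1: μ_1 ≠ μ_2 (Welch's two-sample t-test, two-sided).
t = (x̄_1 − x̄_2)/√(s_1²/n_1 + s_2²/n_2) = (366 − 355)/√(66.9²/31 + 103²/25) = 0.461
Welch–Satterthwaite df ≈ 39.45
Two-sided p-value ≈ 0.6472
Since p ≈ 0.6472 > α = 0.05, fail to reject H0; the data do not provide sufficient evidence against H0.

0.461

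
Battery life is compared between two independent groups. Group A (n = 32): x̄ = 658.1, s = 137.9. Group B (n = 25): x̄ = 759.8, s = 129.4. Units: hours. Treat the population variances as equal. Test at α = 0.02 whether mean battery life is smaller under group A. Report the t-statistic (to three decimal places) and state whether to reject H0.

Let group 1 = group A, group 2 = group B. H0: μ_1 = μ_2; H1: μ_1 < μ_2 (two-sample pooled-variance t-test, left-tailed).
s_p² = [(32−1)·137.9² + (25−1)·129.4²]/(32+25−2) = 18025
t = (658.1 − 759.8)/√[18025·(1/32 + 1/25)] = -2.838
df = n₁ + n₂ − 2 = 55
p-value = P(T ≤ -2.838) ≈ 0.003
Since p ≈ 0.003 < α = 0.02, reject H0; the data support H1.

t = -2.838; reject H0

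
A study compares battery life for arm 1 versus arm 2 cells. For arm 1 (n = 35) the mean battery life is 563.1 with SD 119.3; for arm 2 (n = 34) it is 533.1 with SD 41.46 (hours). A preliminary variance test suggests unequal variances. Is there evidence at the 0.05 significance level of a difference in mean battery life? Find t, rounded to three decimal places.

1.403

Let group 1 = arm 1, group 2 = arm 2. H0: μ_1 = μ_2; H1: μ_1 ≠ μ_2 (Welch's two-sample t-test, two-sided).
t = (x̄_1 − x̄_2)/√(s_1²/n_1 + s_2²/n_2) = (563.1 − 533.1)/√(119.3²/35 + 41.46²/34) = 1.403
Welch–Satterthwaite df ≈ 42.31
Two-sided p-value ≈ 0.168
Since p ≈ 0.168 > α = 0.05, fail to reject H0; the data do not provide sufficient evidence against H0.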